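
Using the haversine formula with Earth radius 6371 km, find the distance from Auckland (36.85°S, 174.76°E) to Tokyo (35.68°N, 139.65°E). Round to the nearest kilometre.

Δλ = 139.65 − 174.76 = -35.11°.
Δφ = 35.68 − -36.85 = 72.53°.
a = sin²(Δφ/2) + cos φ₁ · cos φ₂ · sin²(Δλ/2) = 0.409031.
c = 2·atan2(√a, √(1−a)) = 1.38784 rad → d = 6371·c ≈ 8841.92 km.

8842 km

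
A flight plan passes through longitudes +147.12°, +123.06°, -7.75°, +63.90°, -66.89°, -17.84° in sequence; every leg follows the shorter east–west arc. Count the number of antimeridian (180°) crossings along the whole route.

0

Leg 1: +147.12° → +123.06°, shortest Δλ = -24.06° (west) — does not cross 180°.
Leg 2: +123.06° → -7.75°, shortest Δλ = -130.81° (west) — does not cross 180°.
Leg 3: -7.75° → +63.90°, shortest Δλ = 71.65° (east) — does not cross 180°.
Leg 4: +63.90° → -66.89°, shortest Δλ = -130.79° (west) — does not cross 180°.
Leg 5: -66.89° → -17.84°, shortest Δλ = 49.05° (east) — does not cross 180°.
Total crossings: 0.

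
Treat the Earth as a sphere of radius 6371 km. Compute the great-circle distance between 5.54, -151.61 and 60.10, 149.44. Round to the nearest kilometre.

7800 km

Δλ = 149.44 − -151.61 = 301.05°; wrapped into (−180°, 180°]: -58.95°.
Δφ = 60.10 − 5.54 = 54.56°.
a = sin²(Δφ/2) + cos φ₁ · cos φ₂ · sin²(Δλ/2) = 0.330199.
c = 2·atan2(√a, √(1−a)) = 1.22430 rad → d = 6371·c ≈ 7800.03 km.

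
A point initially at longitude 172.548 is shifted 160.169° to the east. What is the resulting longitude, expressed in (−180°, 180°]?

Start at +172.548°; shift +160.169° → +332.717°.
+332.717° lies outside (−180°, 180°]; subtract 360° → -27.283°.

-27.283°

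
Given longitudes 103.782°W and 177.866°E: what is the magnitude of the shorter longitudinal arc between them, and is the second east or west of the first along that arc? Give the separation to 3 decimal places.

Raw difference: 177.866 − -103.782 = 281.648°.
Normalise into (−180°, 180°]: 281.648° − 360° = -78.352°.
Negative ⇒ the second point lies to the west; separation 78.352°.

78.352° west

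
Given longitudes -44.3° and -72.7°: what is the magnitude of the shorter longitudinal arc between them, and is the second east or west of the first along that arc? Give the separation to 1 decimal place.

Raw difference: -72.7 − -44.3 = -28.4°.
Normalise into (−180°, 180°]: -28.4° stays -28.4°.
Negative ⇒ the second point lies to the west; separation 28.4°.

28.4° west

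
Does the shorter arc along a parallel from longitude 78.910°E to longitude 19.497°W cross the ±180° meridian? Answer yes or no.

No

Signed shortest Δλ = ((-19.497 − 78.910 + 180) mod 360) − 180 = -98.407°.
Going west by 98.407° from +78.910° reaches -19.497° without touching 180°.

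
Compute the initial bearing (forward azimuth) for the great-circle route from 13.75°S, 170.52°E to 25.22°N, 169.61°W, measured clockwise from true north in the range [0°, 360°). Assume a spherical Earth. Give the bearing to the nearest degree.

Δλ = -169.61 − 170.52 = -340.13°; wrapped into (−180°, 180°]: 19.87°.
θ = atan2( sin Δλ · cos φ₂ , cos φ₁ · sin φ₂ − sin φ₁ · cos φ₂ · cos Δλ )
  = atan2(0.30749, 0.61611) = 26.523° → normalised to [0°, 360°): 26.523°.

27°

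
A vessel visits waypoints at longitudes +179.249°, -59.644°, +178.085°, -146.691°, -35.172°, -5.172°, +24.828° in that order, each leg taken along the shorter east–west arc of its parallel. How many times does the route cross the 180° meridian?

Leg 1: +179.249° → -59.644°, shortest Δλ = 121.107° (east) — crosses 180°.
Leg 2: -59.644° → +178.085°, shortest Δλ = -122.271° (west) — crosses 180°.
Leg 3: +178.085° → -146.691°, shortest Δλ = 35.224° (east) — crosses 180°.
Leg 4: -146.691° → -35.172°, shortest Δλ = 111.519° (east) — does not cross 180°.
Leg 5: -35.172° → -5.172°, shortest Δλ = 30.0° (east) — does not cross 180°.
Leg 6: -5.172° → +24.828°, shortest Δλ = 30.0° (east) — does not cross 180°.
Total crossings: 3.

3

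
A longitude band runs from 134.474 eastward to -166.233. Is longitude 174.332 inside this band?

Band width going east from +134.474° to -166.233°: ((-166.233 − 134.474) mod 360) = 59.293°.
Offset of +174.332° east of the west edge: ((174.332 − 134.474) mod 360) = 39.858°.
39.858° ≤ 59.293° ⇒ inside.

Yes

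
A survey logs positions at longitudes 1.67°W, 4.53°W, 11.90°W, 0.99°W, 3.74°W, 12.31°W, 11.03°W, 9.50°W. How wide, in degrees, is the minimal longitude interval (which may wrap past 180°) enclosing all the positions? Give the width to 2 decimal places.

11.32°

Sort the longitudes: -12.31°, -11.90°, -11.03°, -9.50°, -4.53°, -3.74°, -1.67°, -0.99°.
Eastward gaps between consecutive values (wrapping around): 0.41°, 0.87°, 1.53°, 4.97°, 0.79°, 2.07°, 0.68°, 348.68°.
Largest gap = 348.68° ⇒ minimal covering band is its complement: 360° − 348.68° = 11.32°.
Band runs from -12.31° eastward to -0.99°.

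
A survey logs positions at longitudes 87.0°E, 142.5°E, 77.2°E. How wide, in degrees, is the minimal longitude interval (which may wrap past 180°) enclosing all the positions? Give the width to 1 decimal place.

Sort the longitudes: +77.2°, +87.0°, +142.5°.
Eastward gaps between consecutive values (wrapping around): 9.8°, 55.5°, 294.7°.
Largest gap = 294.7° ⇒ minimal covering band is its complement: 360° − 294.7° = 65.3°.
Band runs from +77.2° eastward to +142.5°.

65.3°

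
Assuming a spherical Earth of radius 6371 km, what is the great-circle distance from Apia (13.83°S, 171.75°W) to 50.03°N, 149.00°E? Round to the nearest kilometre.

8067 km

Δλ = 149.00 − -171.75 = 320.75°; wrapped into (−180°, 180°]: -39.25°.
Δφ = 50.03 − -13.83 = 63.86°.
a = sin²(Δφ/2) + cos φ₁ · cos φ₂ · sin²(Δλ/2) = 0.350080.
c = 2·atan2(√a, √(1−a)) = 1.26627 rad → d = 6371·c ≈ 8067.41 km.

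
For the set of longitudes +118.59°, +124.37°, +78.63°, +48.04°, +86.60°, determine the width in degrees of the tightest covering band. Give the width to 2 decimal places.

76.33°

Sort the longitudes: +48.04°, +78.63°, +86.60°, +118.59°, +124.37°.
Eastward gaps between consecutive values (wrapping around): 30.59°, 7.97°, 31.99°, 5.78°, 283.67°.
Largest gap = 283.67° ⇒ minimal covering band is its complement: 360° − 283.67° = 76.33°.
Band runs from +48.04° eastward to +124.37°.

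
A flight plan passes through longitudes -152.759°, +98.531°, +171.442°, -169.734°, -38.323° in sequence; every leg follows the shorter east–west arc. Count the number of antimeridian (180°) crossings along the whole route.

2

Leg 1: -152.759° → +98.531°, shortest Δλ = -108.71° (west) — crosses 180°.
Leg 2: +98.531° → +171.442°, shortest Δλ = 72.911° (east) — does not cross 180°.
Leg 3: +171.442° → -169.734°, shortest Δλ = 18.824° (east) — crosses 180°.
Leg 4: -169.734° → -38.323°, shortest Δλ = 131.411° (east) — does not cross 180°.
Total crossings: 2.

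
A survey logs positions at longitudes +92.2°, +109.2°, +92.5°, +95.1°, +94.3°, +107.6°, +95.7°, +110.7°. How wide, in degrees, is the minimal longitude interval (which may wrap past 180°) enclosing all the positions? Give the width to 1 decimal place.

18.5°

Sort the longitudes: +92.2°, +92.5°, +94.3°, +95.1°, +95.7°, +107.6°, +109.2°, +110.7°.
Eastward gaps between consecutive values (wrapping around): 0.3°, 1.8°, 0.8°, 0.6°, 11.9°, 1.6°, 1.5°, 341.5°.
Largest gap = 341.5° ⇒ minimal covering band is its complement: 360° − 341.5° = 18.5°.
Band runs from +92.2° eastward to +110.7°.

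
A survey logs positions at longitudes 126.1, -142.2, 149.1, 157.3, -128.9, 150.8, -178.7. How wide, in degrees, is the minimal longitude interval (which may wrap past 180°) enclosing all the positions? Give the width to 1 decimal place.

105.0°

Sort the longitudes: -178.7°, -142.2°, -128.9°, +126.1°, +149.1°, +150.8°, +157.3°.
Eastward gaps between consecutive values (wrapping around): 36.5°, 13.3°, 255.0°, 23.0°, 1.7°, 6.5°, 24.0°.
Largest gap = 255.0° ⇒ minimal covering band is its complement: 360° − 255.0° = 105.0°.
Band runs from +126.1° eastward to -128.9°, crossing the antimeridian.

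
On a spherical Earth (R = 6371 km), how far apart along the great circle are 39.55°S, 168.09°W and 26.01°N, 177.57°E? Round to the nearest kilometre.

7440 km

Δλ = 177.57 − -168.09 = 345.66°; wrapped into (−180°, 180°]: -14.34°.
Δφ = 26.01 − -39.55 = 65.56°.
a = sin²(Δφ/2) + cos φ₁ · cos φ₂ · sin²(Δλ/2) = 0.303925.
c = 2·atan2(√a, √(1−a)) = 1.16783 rad → d = 6371·c ≈ 7440.24 km.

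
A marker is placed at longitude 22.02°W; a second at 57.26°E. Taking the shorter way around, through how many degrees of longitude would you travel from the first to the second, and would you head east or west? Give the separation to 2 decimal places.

79.28° east

Raw difference: 57.26 − -22.02 = 79.28°.
Normalise into (−180°, 180°]: 79.28° stays 79.28°.
Positive ⇒ the second point lies to the east; separation 79.28°.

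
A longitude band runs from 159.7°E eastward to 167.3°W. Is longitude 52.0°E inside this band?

No

Band width going east from +159.7° to -167.3°: ((-167.3 − 159.7) mod 360) = 33.0°.
Offset of +52.0° east of the west edge: ((52.0 − 159.7) mod 360) = 252.3°.
252.3° > 33.0° ⇒ outside.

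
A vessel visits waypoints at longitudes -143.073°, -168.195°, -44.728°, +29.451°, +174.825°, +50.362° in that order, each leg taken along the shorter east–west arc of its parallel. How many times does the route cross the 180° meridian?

Leg 1: -143.073° → -168.195°, shortest Δλ = -25.122° (west) — does not cross 180°.
Leg 2: -168.195° → -44.728°, shortest Δλ = 123.467° (east) — does not cross 180°.
Leg 3: -44.728° → +29.451°, shortest Δλ = 74.179° (east) — does not cross 180°.
Leg 4: +29.451° → +174.825°, shortest Δλ = 145.374° (east) — does not cross 180°.
Leg 5: +174.825° → +50.362°, shortest Δλ = -124.463° (west) — does not cross 180°.
Total crossings: 0.

0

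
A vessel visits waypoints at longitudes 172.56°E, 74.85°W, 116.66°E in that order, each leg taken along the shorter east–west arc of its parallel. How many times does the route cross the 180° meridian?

2

Leg 1: +172.56° → -74.85°, shortest Δλ = 112.59° (east) — crosses 180°.
Leg 2: -74.85° → +116.66°, shortest Δλ = -168.49° (west) — crosses 180°.
Total crossings: 2.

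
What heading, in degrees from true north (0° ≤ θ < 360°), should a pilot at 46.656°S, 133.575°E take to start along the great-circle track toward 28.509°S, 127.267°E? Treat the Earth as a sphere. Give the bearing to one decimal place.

342.6°

Δλ = 127.267 − 133.575 = -6.308°.
θ = atan2( sin Δλ · cos φ₂ , cos φ₁ · sin φ₂ − sin φ₁ · cos φ₂ · cos Δλ )
  = atan2(-0.09655, 0.30759) = -17.427° → normalised to [0°, 360°): 342.573°.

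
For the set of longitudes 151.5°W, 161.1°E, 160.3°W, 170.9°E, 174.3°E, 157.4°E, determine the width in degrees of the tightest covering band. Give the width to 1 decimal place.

51.1°

Sort the longitudes: -160.3°, -151.5°, +157.4°, +161.1°, +170.9°, +174.3°.
Eastward gaps between consecutive values (wrapping around): 8.8°, 308.9°, 3.7°, 9.8°, 3.4°, 25.4°.
Largest gap = 308.9° ⇒ minimal covering band is its complement: 360° − 308.9° = 51.1°.
Band runs from +157.4° eastward to -151.5°, crossing the antimeridian.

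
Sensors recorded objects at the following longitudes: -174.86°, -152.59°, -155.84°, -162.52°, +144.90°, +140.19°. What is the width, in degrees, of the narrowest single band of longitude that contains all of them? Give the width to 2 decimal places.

Sort the longitudes: -174.86°, -162.52°, -155.84°, -152.59°, +140.19°, +144.90°.
Eastward gaps between consecutive values (wrapping around): 12.34°, 6.68°, 3.25°, 292.78°, 4.71°, 40.24°.
Largest gap = 292.78° ⇒ minimal covering band is its complement: 360° − 292.78° = 67.22°.
Band runs from +140.19° eastward to -152.59°, crossing the antimeridian.

67.22°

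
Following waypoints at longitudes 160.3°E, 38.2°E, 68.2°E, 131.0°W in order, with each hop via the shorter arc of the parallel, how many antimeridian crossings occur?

Leg 1: +160.3° → +38.2°, shortest Δλ = -122.1° (west) — does not cross 180°.
Leg 2: +38.2° → +68.2°, shortest Δλ = 30.0° (east) — does not cross 180°.
Leg 3: +68.2° → -131.0°, shortest Δλ = 160.8° (east) — crosses 180°.
Total crossings: 1.

1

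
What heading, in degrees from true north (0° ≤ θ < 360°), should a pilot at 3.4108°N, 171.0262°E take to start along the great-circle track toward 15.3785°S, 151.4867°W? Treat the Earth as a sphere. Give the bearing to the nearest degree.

118°

Δλ = -151.4867 − 171.0262 = -322.5129°; wrapped into (−180°, 180°]: 37.4871°.
θ = atan2( sin Δλ · cos φ₂ , cos φ₁ · sin φ₂ − sin φ₁ · cos φ₂ · cos Δλ )
  = atan2(0.58679, -0.31024) = 117.866° → normalised to [0°, 360°): 117.866°.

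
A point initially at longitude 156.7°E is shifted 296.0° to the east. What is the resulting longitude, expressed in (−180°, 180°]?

92.7°E

Start at +156.7°; shift +296.0° → +452.7°.
+452.7° lies outside (−180°, 180°]; subtract 360° → +92.7°.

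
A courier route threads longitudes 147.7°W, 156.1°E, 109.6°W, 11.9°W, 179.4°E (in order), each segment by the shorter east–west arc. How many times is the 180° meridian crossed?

3

Leg 1: -147.7° → +156.1°, shortest Δλ = -56.2° (west) — crosses 180°.
Leg 2: +156.1° → -109.6°, shortest Δλ = 94.3° (east) — crosses 180°.
Leg 3: -109.6° → -11.9°, shortest Δλ = 97.7° (east) — does not cross 180°.
Leg 4: -11.9° → +179.4°, shortest Δλ = -168.7° (west) — crosses 180°.
Total crossings: 3.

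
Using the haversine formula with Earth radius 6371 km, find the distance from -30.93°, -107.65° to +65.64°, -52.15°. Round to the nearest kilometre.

11735 km

Δλ = -52.15 − -107.65 = 55.50°.
Δφ = 65.64 − -30.93 = 96.57°.
a = sin²(Δφ/2) + cos φ₁ · cos φ₂ · sin²(Δλ/2) = 0.633914.
c = 2·atan2(√a, √(1−a)) = 1.84193 rad → d = 6371·c ≈ 11734.97 km.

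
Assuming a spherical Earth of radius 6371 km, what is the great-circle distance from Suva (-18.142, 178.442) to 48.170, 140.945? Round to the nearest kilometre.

8260 km

Δλ = 140.945 − 178.442 = -37.497°.
Δφ = 48.170 − -18.142 = 66.312°.
a = sin²(Δφ/2) + cos φ₁ · cos φ₂ · sin²(Δλ/2) = 0.364595.
c = 2·atan2(√a, √(1−a)) = 1.29656 rad → d = 6371·c ≈ 8260.40 km.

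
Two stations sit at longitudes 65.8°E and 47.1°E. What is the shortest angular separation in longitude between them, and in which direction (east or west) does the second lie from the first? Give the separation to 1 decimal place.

18.7° west

Raw difference: 47.1 − 65.8 = -18.7°.
Normalise into (−180°, 180°]: -18.7° stays -18.7°.
Negative ⇒ the second point lies to the west; separation 18.7°.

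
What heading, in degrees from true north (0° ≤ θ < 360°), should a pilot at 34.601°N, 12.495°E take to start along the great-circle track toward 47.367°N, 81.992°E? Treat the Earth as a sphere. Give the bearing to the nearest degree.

53°

Δλ = 81.992 − 12.495 = 69.497°.
θ = atan2( sin Δλ · cos φ₂ , cos φ₁ · sin φ₂ − sin φ₁ · cos φ₂ · cos Δλ )
  = atan2(0.63440, 0.47087) = 53.416° → normalised to [0°, 360°): 53.416°.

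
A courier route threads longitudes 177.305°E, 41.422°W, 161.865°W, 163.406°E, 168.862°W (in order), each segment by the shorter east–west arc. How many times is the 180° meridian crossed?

Leg 1: +177.305° → -41.422°, shortest Δλ = 141.273° (east) — crosses 180°.
Leg 2: -41.422° → -161.865°, shortest Δλ = -120.443° (west) — does not cross 180°.
Leg 3: -161.865° → +163.406°, shortest Δλ = -34.729° (west) — crosses 180°.
Leg 4: +163.406° → -168.862°, shortest Δλ = 27.732° (east) — crosses 180°.
Total crossings: 3.

3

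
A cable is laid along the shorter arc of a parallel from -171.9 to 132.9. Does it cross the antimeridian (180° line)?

Yes

Naïve |132.9 − -171.9| = 304.8° > 180°, so the shorter arc goes the other way round — across 180°.
Signed shortest Δλ = ((132.9 − -171.9 + 180) mod 360) − 180 = -55.2°.
Going west by 55.2° from -171.9° passes through 180° before reaching +132.9°.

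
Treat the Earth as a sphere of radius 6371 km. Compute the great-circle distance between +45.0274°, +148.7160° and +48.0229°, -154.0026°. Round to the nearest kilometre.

Δλ = -154.0026 − 148.7160 = -302.7186°; wrapped into (−180°, 180°]: 57.2814°.
Δφ = 48.0229 − 45.0274 = 2.9955°.
a = sin²(Δφ/2) + cos φ₁ · cos φ₂ · sin²(Δλ/2) = 0.109285.
c = 2·atan2(√a, √(1−a)) = 0.67384 rad → d = 6371·c ≈ 4293.05 km.

4293 km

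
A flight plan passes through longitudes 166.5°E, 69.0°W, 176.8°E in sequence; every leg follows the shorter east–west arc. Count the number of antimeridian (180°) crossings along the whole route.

Leg 1: +166.5° → -69.0°, shortest Δλ = 124.5° (east) — crosses 180°.
Leg 2: -69.0° → +176.8°, shortest Δλ = -114.2° (west) — crosses 180°.
Total crossings: 2.

2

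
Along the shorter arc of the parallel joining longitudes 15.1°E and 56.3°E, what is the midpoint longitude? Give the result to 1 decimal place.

35.7°E

Signed shortest Δλ from +15.1° to +56.3° is +41.2°.
Midpoint longitude = +15.1° + (+41.2°)/2 = +15.1° + 20.6° = +35.7°.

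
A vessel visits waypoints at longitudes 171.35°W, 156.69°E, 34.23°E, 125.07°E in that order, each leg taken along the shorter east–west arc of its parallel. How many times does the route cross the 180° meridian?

1

Leg 1: -171.35° → +156.69°, shortest Δλ = -31.96° (west) — crosses 180°.
Leg 2: +156.69° → +34.23°, shortest Δλ = -122.46° (west) — does not cross 180°.
Leg 3: +34.23° → +125.07°, shortest Δλ = 90.84° (east) — does not cross 180°.
Total crossings: 1.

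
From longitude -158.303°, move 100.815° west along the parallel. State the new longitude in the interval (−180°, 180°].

+100.882°

Start at -158.303°; shift −100.815° → -259.118°.
-259.118° lies outside (−180°, 180°]; add 360° → +100.882°.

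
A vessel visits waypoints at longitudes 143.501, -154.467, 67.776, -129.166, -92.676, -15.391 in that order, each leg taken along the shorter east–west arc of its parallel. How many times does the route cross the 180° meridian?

Leg 1: +143.501° → -154.467°, shortest Δλ = 62.032° (east) — crosses 180°.
Leg 2: -154.467° → +67.776°, shortest Δλ = -137.757° (west) — crosses 180°.
Leg 3: +67.776° → -129.166°, shortest Δλ = 163.058° (east) — crosses 180°.
Leg 4: -129.166° → -92.676°, shortest Δλ = 36.49° (east) — does not cross 180°.
Leg 5: -92.676° → -15.391°, shortest Δλ = 77.285° (east) — does not cross 180°.
Total crossings: 3.

3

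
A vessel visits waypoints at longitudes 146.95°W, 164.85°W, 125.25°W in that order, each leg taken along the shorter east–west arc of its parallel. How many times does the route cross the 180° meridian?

Leg 1: -146.95° → -164.85°, shortest Δλ = -17.9° (west) — does not cross 180°.
Leg 2: -164.85° → -125.25°, shortest Δλ = 39.6° (east) — does not cross 180°.
Total crossings: 0.

0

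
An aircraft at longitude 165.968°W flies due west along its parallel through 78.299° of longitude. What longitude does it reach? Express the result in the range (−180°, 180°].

Start at -165.968°; shift −78.299° → -244.267°.
-244.267° lies outside (−180°, 180°]; add 360° → +115.733°.

115.733°E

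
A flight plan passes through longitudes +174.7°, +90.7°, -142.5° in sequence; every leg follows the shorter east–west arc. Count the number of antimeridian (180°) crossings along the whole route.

1

Leg 1: +174.7° → +90.7°, shortest Δλ = -84.0° (west) — does not cross 180°.
Leg 2: +90.7° → -142.5°, shortest Δλ = 126.8° (east) — crosses 180°.
Total crossings: 1.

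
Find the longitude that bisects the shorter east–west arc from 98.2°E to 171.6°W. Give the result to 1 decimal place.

143.3°E

Signed shortest Δλ from +98.2° to -171.6° is +90.2°.
Midpoint longitude = +98.2° + (+90.2°)/2 = +98.2° + 45.1° = +143.3°.
(The naïve average (+98.2 + -171.6)/2 = -36.7° is on the wrong side of the globe.)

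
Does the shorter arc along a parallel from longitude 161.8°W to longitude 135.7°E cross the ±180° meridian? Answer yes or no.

Naïve |135.7 − -161.8| = 297.5° > 180°, so the shorter arc goes the other way round — across 180°.
Signed shortest Δλ = ((135.7 − -161.8 + 180) mod 360) − 180 = -62.5°.
Going west by 62.5° from -161.8° passes through 180° before reaching +135.7°.

Yes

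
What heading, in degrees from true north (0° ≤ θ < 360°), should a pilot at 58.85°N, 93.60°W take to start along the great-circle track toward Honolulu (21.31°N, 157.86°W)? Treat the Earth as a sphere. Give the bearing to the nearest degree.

259°

Δλ = -157.86 − -93.60 = -64.26°.
θ = atan2( sin Δλ · cos φ₂ , cos φ₁ · sin φ₂ − sin φ₁ · cos φ₂ · cos Δλ )
  = atan2(-0.83919, -0.15827) = -100.681° → normalised to [0°, 360°): 259.319°.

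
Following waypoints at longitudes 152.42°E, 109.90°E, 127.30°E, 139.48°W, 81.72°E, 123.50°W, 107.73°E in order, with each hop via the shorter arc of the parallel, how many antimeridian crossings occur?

Leg 1: +152.42° → +109.90°, shortest Δλ = -42.52° (west) — does not cross 180°.
Leg 2: +109.90° → +127.30°, shortest Δλ = 17.4° (east) — does not cross 180°.
Leg 3: +127.30° → -139.48°, shortest Δλ = 93.22° (east) — crosses 180°.
Leg 4: -139.48° → +81.72°, shortest Δλ = -138.8° (west) — crosses 180°.
Leg 5: +81.72° → -123.50°, shortest Δλ = 154.78° (east) — crosses 180°.
Leg 6: -123.50° → +107.73°, shortest Δλ = -128.77° (west) — crosses 180°.
Total crossings: 4.

4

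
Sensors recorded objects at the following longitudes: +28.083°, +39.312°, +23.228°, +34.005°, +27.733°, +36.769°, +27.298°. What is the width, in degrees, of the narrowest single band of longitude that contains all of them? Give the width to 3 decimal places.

Sort the longitudes: +23.228°, +27.298°, +27.733°, +28.083°, +34.005°, +36.769°, +39.312°.
Eastward gaps between consecutive values (wrapping around): 4.070°, 0.435°, 0.350°, 5.922°, 2.764°, 2.543°, 343.916°.
Largest gap = 343.916° ⇒ minimal covering band is its complement: 360° − 343.916° = 16.084°.
Band runs from +23.228° eastward to +39.312°.

16.084°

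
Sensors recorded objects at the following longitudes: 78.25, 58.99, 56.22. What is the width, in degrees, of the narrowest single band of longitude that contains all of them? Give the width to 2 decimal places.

22.03°

Sort the longitudes: +56.22°, +58.99°, +78.25°.
Eastward gaps between consecutive values (wrapping around): 2.77°, 19.26°, 337.97°.
Largest gap = 337.97° ⇒ minimal covering band is its complement: 360° − 337.97° = 22.03°.
Band runs from +56.22° eastward to +78.25°.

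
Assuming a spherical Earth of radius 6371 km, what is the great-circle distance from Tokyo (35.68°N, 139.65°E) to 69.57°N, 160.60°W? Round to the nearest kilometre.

Δλ = -160.60 − 139.65 = -300.25°; wrapped into (−180°, 180°]: 59.75°.
Δφ = 69.57 − 35.68 = 33.89°.
a = sin²(Δφ/2) + cos φ₁ · cos φ₂ · sin²(Δλ/2) = 0.155295.
c = 2·atan2(√a, √(1−a)) = 0.81012 rad → d = 6371·c ≈ 5161.29 km.

5161 km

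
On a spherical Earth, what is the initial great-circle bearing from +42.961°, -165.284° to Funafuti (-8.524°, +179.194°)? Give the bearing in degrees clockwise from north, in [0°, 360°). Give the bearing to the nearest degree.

Δλ = 179.194 − -165.284 = 344.478°; wrapped into (−180°, 180°]: -15.522°.
θ = atan2( sin Δλ · cos φ₂ , cos φ₁ · sin φ₂ − sin φ₁ · cos φ₂ · cos Δλ )
  = atan2(-0.26465, -0.75786) = -160.750° → normalised to [0°, 360°): 199.250°.

199°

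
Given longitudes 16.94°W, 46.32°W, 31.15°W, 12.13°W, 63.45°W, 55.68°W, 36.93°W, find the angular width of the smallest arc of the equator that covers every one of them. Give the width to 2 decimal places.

51.32°

Sort the longitudes: -63.45°, -55.68°, -46.32°, -36.93°, -31.15°, -16.94°, -12.13°.
Eastward gaps between consecutive values (wrapping around): 7.77°, 9.36°, 9.39°, 5.78°, 14.21°, 4.81°, 308.68°.
Largest gap = 308.68° ⇒ minimal covering band is its complement: 360° − 308.68° = 51.32°.
Band runs from -63.45° eastward to -12.13°.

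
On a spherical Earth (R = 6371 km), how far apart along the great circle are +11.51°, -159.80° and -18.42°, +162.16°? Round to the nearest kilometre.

Δλ = 162.16 − -159.80 = 321.96°; wrapped into (−180°, 180°]: -38.04°.
Δφ = -18.42 − 11.51 = -29.93°.
a = sin²(Δφ/2) + cos φ₁ · cos φ₂ · sin²(Δλ/2) = 0.165424.
c = 2·atan2(√a, √(1−a)) = 0.83773 rad → d = 6371·c ≈ 5337.17 km.

5337 km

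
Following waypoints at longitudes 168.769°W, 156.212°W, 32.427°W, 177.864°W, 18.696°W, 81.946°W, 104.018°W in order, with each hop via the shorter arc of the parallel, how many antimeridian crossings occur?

Leg 1: -168.769° → -156.212°, shortest Δλ = 12.557° (east) — does not cross 180°.
Leg 2: -156.212° → -32.427°, shortest Δλ = 123.785° (east) — does not cross 180°.
Leg 3: -32.427° → -177.864°, shortest Δλ = -145.437° (west) — does not cross 180°.
Leg 4: -177.864° → -18.696°, shortest Δλ = 159.168° (east) — does not cross 180°.
Leg 5: -18.696° → -81.946°, shortest Δλ = -63.25° (west) — does not cross 180°.
Leg 6: -81.946° → -104.018°, shortest Δλ = -22.072° (west) — does not cross 180°.
Total crossings: 0.

0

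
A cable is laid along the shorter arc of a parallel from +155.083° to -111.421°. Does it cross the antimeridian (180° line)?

Naïve |-111.421 − 155.083| = 266.504° > 180°, so the shorter arc goes the other way round — across 180°.
Signed shortest Δλ = ((-111.421 − 155.083 + 180) mod 360) − 180 = 93.496°.
Going east by 93.496° from +155.083° passes through 180° before reaching -111.421°.

Yes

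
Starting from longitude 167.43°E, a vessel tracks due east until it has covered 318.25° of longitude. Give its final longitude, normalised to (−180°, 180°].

125.68°E

Start at +167.43°; shift +318.25° → +485.68°.
+485.68° lies outside (−180°, 180°]; subtract 360° → +125.68°.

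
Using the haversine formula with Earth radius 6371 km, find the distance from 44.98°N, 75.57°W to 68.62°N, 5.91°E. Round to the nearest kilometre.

5099 km

Δλ = 5.91 − -75.57 = 81.48°.
Δφ = 68.62 − 44.98 = 23.64°.
a = sin²(Δφ/2) + cos φ₁ · cos φ₂ · sin²(Δλ/2) = 0.151790.
c = 2·atan2(√a, √(1−a)) = 0.80040 rad → d = 6371·c ≈ 5099.34 km.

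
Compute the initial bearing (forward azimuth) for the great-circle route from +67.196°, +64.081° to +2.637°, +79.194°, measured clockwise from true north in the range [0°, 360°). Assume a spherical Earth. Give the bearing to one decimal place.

163.4°

Δλ = 79.194 − 64.081 = 15.113°.
θ = atan2( sin Δλ · cos φ₂ , cos φ₁ · sin φ₂ − sin φ₁ · cos φ₂ · cos Δλ )
  = atan2(0.26045, -0.87118) = 163.355° → normalised to [0°, 360°): 163.355°.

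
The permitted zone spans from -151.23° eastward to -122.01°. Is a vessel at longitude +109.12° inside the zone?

Band width going east from -151.23° to -122.01°: ((-122.01 − -151.23) mod 360) = 29.22°.
Offset of +109.12° east of the west edge: ((109.12 − -151.23) mod 360) = 260.35°.
260.35° > 29.22° ⇒ outside.

No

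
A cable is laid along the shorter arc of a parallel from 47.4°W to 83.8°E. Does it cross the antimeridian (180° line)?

Signed shortest Δλ = ((83.8 − -47.4 + 180) mod 360) − 180 = 131.2°.
Going east by 131.2° from -47.4° reaches +83.8° without touching 180°.

No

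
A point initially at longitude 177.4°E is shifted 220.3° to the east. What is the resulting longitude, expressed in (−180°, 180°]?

Start at +177.4°; shift +220.3° → +397.7°.
+397.7° lies outside (−180°, 180°]; subtract 360° → +37.7°.

37.7°E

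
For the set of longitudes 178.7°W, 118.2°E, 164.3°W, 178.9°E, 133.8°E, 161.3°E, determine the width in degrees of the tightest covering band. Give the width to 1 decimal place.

Sort the longitudes: -178.7°, -164.3°, +118.2°, +133.8°, +161.3°, +178.9°.
Eastward gaps between consecutive values (wrapping around): 14.4°, 282.5°, 15.6°, 27.5°, 17.6°, 2.4°.
Largest gap = 282.5° ⇒ minimal covering band is its complement: 360° − 282.5° = 77.5°.
Band runs from +118.2° eastward to -164.3°, crossing the antimeridian.

77.5°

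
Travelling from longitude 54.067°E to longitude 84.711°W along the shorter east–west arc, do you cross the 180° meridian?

No

Signed shortest Δλ = ((-84.711 − 54.067 + 180) mod 360) − 180 = -138.778°.
Going west by 138.778° from +54.067° reaches -84.711° without touching 180°.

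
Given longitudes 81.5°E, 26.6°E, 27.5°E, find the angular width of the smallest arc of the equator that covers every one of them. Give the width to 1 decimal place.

Sort the longitudes: +26.6°, +27.5°, +81.5°.
Eastward gaps between consecutive values (wrapping around): 0.9°, 54.0°, 305.1°.
Largest gap = 305.1° ⇒ minimal covering band is its complement: 360° − 305.1° = 54.9°.
Band runs from +26.6° eastward to +81.5°.

54.9°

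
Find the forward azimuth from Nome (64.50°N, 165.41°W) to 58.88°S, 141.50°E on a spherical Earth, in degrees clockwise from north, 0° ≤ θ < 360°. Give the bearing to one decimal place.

Δλ = 141.50 − -165.41 = 306.91°; wrapped into (−180°, 180°]: -53.09°.
θ = atan2( sin Δλ · cos φ₂ , cos φ₁ · sin φ₂ − sin φ₁ · cos φ₂ · cos Δλ )
  = atan2(-0.41325, -0.64871) = -147.501° → normalised to [0°, 360°): 212.499°.

212.5°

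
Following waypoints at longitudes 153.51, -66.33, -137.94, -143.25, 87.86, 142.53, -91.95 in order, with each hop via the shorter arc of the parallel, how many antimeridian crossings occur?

3

Leg 1: +153.51° → -66.33°, shortest Δλ = 140.16° (east) — crosses 180°.
Leg 2: -66.33° → -137.94°, shortest Δλ = -71.61° (west) — does not cross 180°.
Leg 3: -137.94° → -143.25°, shortest Δλ = -5.31° (west) — does not cross 180°.
Leg 4: -143.25° → +87.86°, shortest Δλ = -128.89° (west) — crosses 180°.
Leg 5: +87.86° → +142.53°, shortest Δλ = 54.67° (east) — does not cross 180°.
Leg 6: +142.53° → -91.95°, shortest Δλ = 125.52° (east) — crosses 180°.
Total crossings: 3.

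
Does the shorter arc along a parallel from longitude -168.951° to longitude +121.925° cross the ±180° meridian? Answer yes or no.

Naïve |121.925 − -168.951| = 290.876° > 180°, so the shorter arc goes the other way round — across 180°.
Signed shortest Δλ = ((121.925 − -168.951 + 180) mod 360) − 180 = -69.124°.
Going west by 69.124° from -168.951° passes through 180° before reaching +121.925°.

Yes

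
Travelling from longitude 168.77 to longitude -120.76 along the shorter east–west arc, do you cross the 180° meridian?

Yes

Naïve |-120.76 − 168.77| = 289.53° > 180°, so the shorter arc goes the other way round — across 180°.
Signed shortest Δλ = ((-120.76 − 168.77 + 180) mod 360) − 180 = 70.47°.
Going east by 70.47° from +168.77° passes through 180° before reaching -120.76°.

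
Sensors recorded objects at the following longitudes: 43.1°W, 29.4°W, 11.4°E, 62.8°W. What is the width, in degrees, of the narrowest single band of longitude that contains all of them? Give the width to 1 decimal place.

Sort the longitudes: -62.8°, -43.1°, -29.4°, +11.4°.
Eastward gaps between consecutive values (wrapping around): 19.7°, 13.7°, 40.8°, 285.8°.
Largest gap = 285.8° ⇒ minimal covering band is its complement: 360° − 285.8° = 74.2°.
Band runs from -62.8° eastward to +11.4°.

74.2°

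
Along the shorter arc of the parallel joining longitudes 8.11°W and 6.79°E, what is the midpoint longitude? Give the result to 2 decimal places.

0.66°W

Signed shortest Δλ from -8.11° to +6.79° is +14.90°.
Midpoint longitude = -8.11° + (+14.90°)/2 = -8.11° + 7.45° = -0.66°.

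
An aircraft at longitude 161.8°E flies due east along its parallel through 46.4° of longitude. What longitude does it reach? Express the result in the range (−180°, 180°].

151.8°W

Start at +161.8°; shift +46.4° → +208.2°.
+208.2° lies outside (−180°, 180°]; subtract 360° → -151.8°.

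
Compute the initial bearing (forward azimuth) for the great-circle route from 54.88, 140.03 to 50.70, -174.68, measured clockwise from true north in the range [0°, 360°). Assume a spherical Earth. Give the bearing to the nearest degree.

Δλ = -174.68 − 140.03 = -314.71°; wrapped into (−180°, 180°]: 45.29°.
θ = atan2( sin Δλ · cos φ₂ , cos φ₁ · sin φ₂ − sin φ₁ · cos φ₂ · cos Δλ )
  = atan2(0.45013, 0.08071) = 79.835° → normalised to [0°, 360°): 79.835°.

80°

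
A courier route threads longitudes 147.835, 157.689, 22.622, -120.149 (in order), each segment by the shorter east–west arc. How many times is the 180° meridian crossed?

0

Leg 1: +147.835° → +157.689°, shortest Δλ = 9.854° (east) — does not cross 180°.
Leg 2: +157.689° → +22.622°, shortest Δλ = -135.067° (west) — does not cross 180°.
Leg 3: +22.622° → -120.149°, shortest Δλ = -142.771° (west) — does not cross 180°.
Total crossings: 0.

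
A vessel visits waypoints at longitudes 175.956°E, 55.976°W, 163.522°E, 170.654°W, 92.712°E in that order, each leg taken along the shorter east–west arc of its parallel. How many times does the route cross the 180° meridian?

Leg 1: +175.956° → -55.976°, shortest Δλ = 128.068° (east) — crosses 180°.
Leg 2: -55.976° → +163.522°, shortest Δλ = -140.502° (west) — crosses 180°.
Leg 3: +163.522° → -170.654°, shortest Δλ = 25.824° (east) — crosses 180°.
Leg 4: -170.654° → +92.712°, shortest Δλ = -96.634° (west) — crosses 180°.
Total crossings: 4.

4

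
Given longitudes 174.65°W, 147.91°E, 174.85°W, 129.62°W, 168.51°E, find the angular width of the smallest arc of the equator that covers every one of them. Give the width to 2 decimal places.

Sort the longitudes: -174.85°, -174.65°, -129.62°, +147.91°, +168.51°.
Eastward gaps between consecutive values (wrapping around): 0.20°, 45.03°, 277.53°, 20.60°, 16.64°.
Largest gap = 277.53° ⇒ minimal covering band is its complement: 360° − 277.53° = 82.47°.
Band runs from +147.91° eastward to -129.62°, crossing the antimeridian.

82.47°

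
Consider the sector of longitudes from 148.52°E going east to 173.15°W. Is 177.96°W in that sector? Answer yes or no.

Yes

Band width going east from +148.52° to -173.15°: ((-173.15 − 148.52) mod 360) = 38.33°.
Offset of -177.96° east of the west edge: ((-177.96 − 148.52) mod 360) = 33.52°.
33.52° ≤ 38.33° ⇒ inside.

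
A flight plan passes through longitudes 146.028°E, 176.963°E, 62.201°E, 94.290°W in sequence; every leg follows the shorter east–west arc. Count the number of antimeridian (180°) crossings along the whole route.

0

Leg 1: +146.028° → +176.963°, shortest Δλ = 30.935° (east) — does not cross 180°.
Leg 2: +176.963° → +62.201°, shortest Δλ = -114.762° (west) — does not cross 180°.
Leg 3: +62.201° → -94.290°, shortest Δλ = -156.491° (west) — does not cross 180°.
Total crossings: 0.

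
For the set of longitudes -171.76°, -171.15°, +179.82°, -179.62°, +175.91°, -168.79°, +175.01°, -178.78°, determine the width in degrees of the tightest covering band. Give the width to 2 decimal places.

16.20°

Sort the longitudes: -179.62°, -178.78°, -171.76°, -171.15°, -168.79°, +175.01°, +175.91°, +179.82°.
Eastward gaps between consecutive values (wrapping around): 0.84°, 7.02°, 0.61°, 2.36°, 343.80°, 0.90°, 3.91°, 0.56°.
Largest gap = 343.80° ⇒ minimal covering band is its complement: 360° − 343.80° = 16.20°.
Band runs from +175.01° eastward to -168.79°, crossing the antimeridian.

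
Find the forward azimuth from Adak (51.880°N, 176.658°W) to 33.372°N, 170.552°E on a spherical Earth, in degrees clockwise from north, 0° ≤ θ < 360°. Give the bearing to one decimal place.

211.5°

Δλ = 170.552 − -176.658 = 347.210°; wrapped into (−180°, 180°]: -12.790°.
θ = atan2( sin Δλ · cos φ₂ , cos φ₁ · sin φ₂ − sin φ₁ · cos φ₂ · cos Δλ )
  = atan2(-0.18488, -0.30114) = -148.453° → normalised to [0°, 360°): 211.547°.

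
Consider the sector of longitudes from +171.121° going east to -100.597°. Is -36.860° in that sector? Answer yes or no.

Band width going east from +171.121° to -100.597°: ((-100.597 − 171.121) mod 360) = 88.282°.
Offset of -36.860° east of the west edge: ((-36.860 − 171.121) mod 360) = 152.019°.
152.019° > 88.282° ⇒ outside.

No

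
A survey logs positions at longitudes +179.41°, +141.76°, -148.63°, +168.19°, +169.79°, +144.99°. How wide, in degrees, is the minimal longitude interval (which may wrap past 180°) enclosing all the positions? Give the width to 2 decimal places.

Sort the longitudes: -148.63°, +141.76°, +144.99°, +168.19°, +169.79°, +179.41°.
Eastward gaps between consecutive values (wrapping around): 290.39°, 3.23°, 23.20°, 1.60°, 9.62°, 31.96°.
Largest gap = 290.39° ⇒ minimal covering band is its complement: 360° − 290.39° = 69.61°.
Band runs from +141.76° eastward to -148.63°, crossing the antimeridian.

69.61°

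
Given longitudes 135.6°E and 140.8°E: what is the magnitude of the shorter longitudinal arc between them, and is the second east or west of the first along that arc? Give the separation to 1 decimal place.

Raw difference: 140.8 − 135.6 = 5.2°.
Normalise into (−180°, 180°]: 5.2° stays 5.2°.
Positive ⇒ the second point lies to the east; separation 5.2°.

5.2° east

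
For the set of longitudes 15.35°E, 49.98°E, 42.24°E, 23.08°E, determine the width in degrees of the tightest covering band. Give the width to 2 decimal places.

34.63°

Sort the longitudes: +15.35°, +23.08°, +42.24°, +49.98°.
Eastward gaps between consecutive values (wrapping around): 7.73°, 19.16°, 7.74°, 325.37°.
Largest gap = 325.37° ⇒ minimal covering band is its complement: 360° − 325.37° = 34.63°.
Band runs from +15.35° eastward to +49.98°.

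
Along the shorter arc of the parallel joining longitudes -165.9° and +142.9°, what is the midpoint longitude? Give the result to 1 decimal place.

+168.5°

Signed shortest Δλ from -165.9° to +142.9° is -51.2°.
Midpoint longitude = -165.9° + (-51.2°)/2 = -165.9° − 25.6° = -191.5°.
Normalise into (−180°, 180°]: +168.5°.
(The naïve average (-165.9 + +142.9)/2 = -11.5° is on the wrong side of the globe.)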